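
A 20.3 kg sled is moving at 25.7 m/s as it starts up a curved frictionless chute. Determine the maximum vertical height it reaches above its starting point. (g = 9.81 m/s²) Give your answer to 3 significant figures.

h = 33.7 m

Setting KE at the bottom equal to PE gained: ½mv² = mgh
h = v²/(2g) = 25.7²/(2 × 9.81) = 33.66 m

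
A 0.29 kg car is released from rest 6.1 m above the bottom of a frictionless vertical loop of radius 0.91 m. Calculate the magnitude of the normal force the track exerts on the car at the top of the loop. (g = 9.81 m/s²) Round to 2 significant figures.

N = 24 N

Energy from release to top (height 2r): mgh = ½mv_top² + mg(2r)
v_top² = 2g(h − 2r) = 2(9.81)(6.1 − 1.820) = 83.974 m²/s²
At the top, both N and weight point toward the centre: N + mg = mv_top²/r
N = m(v_top²/r − g) = 0.29(83.974/0.91 − 9.81) = 23.92 N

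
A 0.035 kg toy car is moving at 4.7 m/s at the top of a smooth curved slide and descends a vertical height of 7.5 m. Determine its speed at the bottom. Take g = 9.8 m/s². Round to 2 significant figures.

Equating total energy at the two states: ½mv₀² + mgh = ½mv²
v² = v₀² + 2gh = (4.7)² + 2(9.8)(7.5) = 169.09
v = √169.09 = 13.00 m/s

v = 13 m/s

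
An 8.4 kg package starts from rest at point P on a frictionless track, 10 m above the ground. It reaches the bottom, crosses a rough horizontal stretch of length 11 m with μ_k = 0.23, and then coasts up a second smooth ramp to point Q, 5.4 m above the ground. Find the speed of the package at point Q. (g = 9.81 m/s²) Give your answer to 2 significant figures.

v = 6.4 m/s

Energy at P: mgh₁ = (8.4)(9.81)(10) = 824.04 J
Friction loss: W_f = μ_k mg d = 208.5 J
At Q: ½mv² + mgh₂ = mgh₁ − W_f
½mv² = 824.04 − 208.5 − 444.98 = 170.58 J
v = √(2 × 170.58/8.4) = 6.373 m/s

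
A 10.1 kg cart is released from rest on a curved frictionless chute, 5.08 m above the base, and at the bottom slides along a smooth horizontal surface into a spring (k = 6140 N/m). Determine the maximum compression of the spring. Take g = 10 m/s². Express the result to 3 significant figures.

x = 0.409 m

Energy conservation (no friction) from release to max compression: mgh = ½kx²
x = √(2mgh/k) = √(2 × 10.1 × 10 × 5.08 / 6140) = 0.4088 m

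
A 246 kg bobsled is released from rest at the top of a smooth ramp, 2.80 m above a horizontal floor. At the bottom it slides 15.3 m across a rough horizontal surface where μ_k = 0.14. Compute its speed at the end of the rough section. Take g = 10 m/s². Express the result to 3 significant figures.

Energy at the top = energy at the end + work done against friction:
mgh = ½mv² + μ_k m g d
W_f = μ_k mg d = (0.14)(246)(10)(15.3) = 5269 J
½mv² = mgh − W_f = 6888.0 − 5269 = 1618.7 J
v = √(2 × 1618.7/246) = 3.628 m/s

v = 3.63 m/s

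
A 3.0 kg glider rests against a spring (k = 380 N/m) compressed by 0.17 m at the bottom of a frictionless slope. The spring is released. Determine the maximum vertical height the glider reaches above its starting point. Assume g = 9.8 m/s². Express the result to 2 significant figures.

h = 0.19 m

Energy conservation from release to the highest point: ½kx² = mgh
h = kx²/(2mg) = (380)(0.17)²/(2 × 3.0 × 9.8) = 0.1868 m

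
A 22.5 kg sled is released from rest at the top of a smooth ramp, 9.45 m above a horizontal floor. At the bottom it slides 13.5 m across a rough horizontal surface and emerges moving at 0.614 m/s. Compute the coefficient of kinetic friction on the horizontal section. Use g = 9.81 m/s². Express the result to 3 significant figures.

μ_k = 0.699

Energy at the top = energy at the end + work done against friction:
mgh = ½mv² + μ_k m g d
mgh = 2085.9 J; ½mv² = 4.2412 J
W_f = 2085.9 − 4.2412 = 2082 J
μ_k = W_f/(mg·d) = 2082/(220.7 × 13.5) = 0.6986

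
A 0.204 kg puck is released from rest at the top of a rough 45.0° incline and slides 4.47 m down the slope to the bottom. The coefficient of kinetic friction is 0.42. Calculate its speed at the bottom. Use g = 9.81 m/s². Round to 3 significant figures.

v = 6.00 m/s

Taking the bottom as reference, mgh = ½mv² + μ_k N L with h = L sinθ, N = mg cosθ:
mgh = mgL sinθ = (0.204)(9.81)(4.47)sin45.0° = 6.3255 J
W_f = μ_k mg cosθ · L = (0.42)(0.204)(9.81)cos45.0°·4.47 = 2.657 J
½mv² = 6.3255 − 2.657 = 3.6688 J
v = √(2 × 3.6688/0.204) = 5.997 m/s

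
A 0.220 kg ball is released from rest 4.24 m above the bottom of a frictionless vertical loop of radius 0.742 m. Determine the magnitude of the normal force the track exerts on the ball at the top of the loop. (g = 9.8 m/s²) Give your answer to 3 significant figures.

Energy from release to top (height 2r): mgh = ½mv_top² + mg(2r)
v_top² = 2g(h − 2r) = 2(9.8)(4.24 − 1.484) = 54.018 m²/s²
At the top, both N and weight point toward the centre: N + mg = mv_top²/r
N = m(v_top²/r − g) = 0.220(54.018/0.742 − 9.8) = 13.86 N

N = 13.9 N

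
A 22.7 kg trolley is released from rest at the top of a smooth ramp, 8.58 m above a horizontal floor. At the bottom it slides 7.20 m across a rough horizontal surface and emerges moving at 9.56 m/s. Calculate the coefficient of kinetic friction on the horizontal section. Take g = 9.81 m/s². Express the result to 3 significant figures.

Energy at the top = energy at the end + work done against friction:
mgh = ½mv² + μ_k m g d
mgh = 1910.7 J; ½mv² = 1037.3 J
W_f = 1910.7 − 1037.3 = 873.3 J
μ_k = W_f/(mg·d) = 873.3/(222.7 × 7.20) = 0.5447

μ_k = 0.545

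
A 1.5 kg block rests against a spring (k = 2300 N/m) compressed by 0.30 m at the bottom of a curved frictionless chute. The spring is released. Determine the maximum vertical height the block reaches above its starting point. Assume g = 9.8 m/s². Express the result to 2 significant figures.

h = 7.0 m

At maximum height the block is at rest, so ½kx² = mgh
h = kx²/(2mg) = (2300)(0.30)²/(2 × 1.5 × 9.8) = 7.041 m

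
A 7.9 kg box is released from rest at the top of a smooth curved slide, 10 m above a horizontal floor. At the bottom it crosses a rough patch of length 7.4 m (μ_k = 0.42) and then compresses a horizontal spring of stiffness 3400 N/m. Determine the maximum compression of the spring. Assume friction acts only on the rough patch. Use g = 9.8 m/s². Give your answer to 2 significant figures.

x = 0.56 m

Initial energy: E₁ = mgh = (7.9)(9.8)(10) = 774.20 J
Friction removes W_f = μ_k mg d = (0.42)(7.9)(9.8)(7.4) = 240.6 J
Energy reaching the spring: E = 774.20 − 240.6 = 533.58 J
At max compression ½kx² = E ⇒ x = √(2E/k) = √(2 × 533.58/3400) = 0.5602 m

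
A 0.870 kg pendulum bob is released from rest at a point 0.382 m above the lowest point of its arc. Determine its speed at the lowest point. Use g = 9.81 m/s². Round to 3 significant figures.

By conservation of mechanical energy, mgh = ½mv²
The mass cancels from both sides.
v = √(2gh) = √(2 × 9.81 × 0.382) = √7.4948 = 2.738 m/s

v = 2.74 m/s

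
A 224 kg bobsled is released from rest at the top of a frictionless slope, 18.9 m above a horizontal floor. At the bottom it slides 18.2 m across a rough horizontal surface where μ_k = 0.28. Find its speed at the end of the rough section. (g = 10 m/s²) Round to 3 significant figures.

v = 16.6 m/s

Energy at the top = energy at the end + work done against friction:
mgh = ½mv² + μ_k m g d
W_f = μ_k mg d = (0.28)(224)(10)(18.2) = 11415 J
½mv² = mgh − W_f = 42336 − 11415 = 30921 J
v = √(2 × 30921/224) = 16.62 m/s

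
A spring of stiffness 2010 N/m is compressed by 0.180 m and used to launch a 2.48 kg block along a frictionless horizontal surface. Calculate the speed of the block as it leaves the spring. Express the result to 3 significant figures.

v = 5.12 m/s

Conservation of energy: ½kx² = ½mv²
v = x√(k/m) = 0.180 × √(2010/2.48) = 5.124 m/s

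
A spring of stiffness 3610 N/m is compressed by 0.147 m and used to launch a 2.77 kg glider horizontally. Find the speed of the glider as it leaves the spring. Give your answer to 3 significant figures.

v = 5.31 m/s

Conservation of energy: ½kx² = ½mv²
v = x√(k/m) = 0.147 × √(3610/2.77) = 5.307 m/s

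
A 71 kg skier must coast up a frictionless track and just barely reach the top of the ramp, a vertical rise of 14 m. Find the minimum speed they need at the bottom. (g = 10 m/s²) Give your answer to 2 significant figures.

v = 17 m/s

At the top they are momentarily at rest, so all KE converts to PE: ½mv² = mgh
v = √(2gh) = √(2 × 10 × 14) = 16.73 m/s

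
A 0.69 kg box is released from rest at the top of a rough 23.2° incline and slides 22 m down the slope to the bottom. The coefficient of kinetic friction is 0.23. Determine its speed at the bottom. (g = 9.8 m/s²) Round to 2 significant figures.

Energy: mgh = ½mv² + W_f, with h = L sinθ and W_f = μ_k (mg cosθ) L
mgh = mgL sinθ = (0.69)(9.8)(22)sin23.2° = 58.604 J
W_f = μ_k mg cosθ · L = (0.23)(0.69)(9.8)cos23.2°·22 = 31.45 J
½mv² = 58.604 − 31.45 = 27.155 J
v = √(2 × 27.155/0.69) = 8.872 m/s

v = 8.9 m/s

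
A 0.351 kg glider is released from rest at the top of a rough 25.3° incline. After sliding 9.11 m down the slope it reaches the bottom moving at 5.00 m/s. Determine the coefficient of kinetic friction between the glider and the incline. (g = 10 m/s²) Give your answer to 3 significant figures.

mgh = ½mv² + μ_k (mg cosθ) L, with h = L sinθ
mgL sinθ = 13.665 J; ½mv² = 4.3875 J
W_f = 13.665 − 4.3875 = 9.278 J
μ_k = W_f/(mg cosθ · L) = 9.278/(3.173 × 9.11) = 0.3209

μ_k = 0.321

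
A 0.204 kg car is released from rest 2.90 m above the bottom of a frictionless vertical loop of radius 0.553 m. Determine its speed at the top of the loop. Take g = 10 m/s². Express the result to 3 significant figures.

Energy conservation: mgh = ½mv_top² + mg(2r)
v_top² = 2g(h − 2r) = 2(10)(2.90 − 1.106) = 35.88
v_top = 5.990 m/s

v = 5.99 m/s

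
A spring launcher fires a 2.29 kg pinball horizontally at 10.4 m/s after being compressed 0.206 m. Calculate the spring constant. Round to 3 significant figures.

Energy stored in the spring equals the launch KE: ½kx² = ½mv²
k = mv²/x² = (2.29)(10.4)²/(0.206)² = 5837 N/m

k = 5840 N/m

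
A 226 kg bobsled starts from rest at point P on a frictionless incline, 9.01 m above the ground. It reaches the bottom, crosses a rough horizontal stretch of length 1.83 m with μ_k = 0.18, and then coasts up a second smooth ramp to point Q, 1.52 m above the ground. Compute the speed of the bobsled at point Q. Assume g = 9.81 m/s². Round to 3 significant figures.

v = 11.9 m/s

Energy at P: mgh₁ = (226)(9.81)(9.01) = 19976 J
Friction loss: W_f = μ_k mg d = 730.3 J
At Q: ½mv² + mgh₂ = mgh₁ − W_f
½mv² = 19976 − 730.3 − 3369.9 = 15875 J
v = √(2 × 15875/226) = 11.85 m/s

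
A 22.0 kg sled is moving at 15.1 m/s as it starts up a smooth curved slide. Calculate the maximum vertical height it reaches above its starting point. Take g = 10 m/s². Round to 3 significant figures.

By energy conservation, ½mv² = mgh
h = v²/(2g) = 15.1²/(2 × 10) = 11.40 m

h = 11.4 m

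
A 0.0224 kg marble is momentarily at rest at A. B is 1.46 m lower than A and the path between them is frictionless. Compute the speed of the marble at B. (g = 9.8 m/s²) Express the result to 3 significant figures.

Energy conservation between the two points: mgh = ½mv²
v = √(2gh) = √(2 × 9.8 × 1.46) = √28.616 = 5.349 m/s

v = 5.35 m/s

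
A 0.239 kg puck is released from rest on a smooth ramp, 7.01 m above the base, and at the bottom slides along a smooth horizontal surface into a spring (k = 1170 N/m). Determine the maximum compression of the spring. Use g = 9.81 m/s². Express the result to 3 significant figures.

Gravitational PE at the top equals spring PE at max compression: mgh = ½kx²
x = √(2mgh/k) = √(2 × 0.239 × 9.81 × 7.01 / 1170) = 0.1676 m

x = 0.168 m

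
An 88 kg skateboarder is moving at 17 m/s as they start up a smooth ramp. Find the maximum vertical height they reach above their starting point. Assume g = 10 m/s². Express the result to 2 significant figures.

By energy conservation, ½mv² = mgh
h = v²/(2g) = 17²/(2 × 10) = 14.45 m

h = 14 m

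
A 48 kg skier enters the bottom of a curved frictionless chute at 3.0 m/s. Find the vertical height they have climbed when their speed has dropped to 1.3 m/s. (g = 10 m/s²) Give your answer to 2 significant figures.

Energy balance between the two points: ½mv₁² = ½mv₂² + mgh
h = (v₁² − v₂²)/(2g) = (3.0² − 1.3²)/(2 × 10) = 0.3655 m

h = 0.37 m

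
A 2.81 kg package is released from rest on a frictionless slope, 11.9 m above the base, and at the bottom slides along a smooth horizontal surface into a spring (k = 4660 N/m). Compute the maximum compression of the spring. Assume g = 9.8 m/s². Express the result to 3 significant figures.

x = 0.375 m

Energy conservation (no friction) from release to max compression: mgh = ½kx²
x = √(2mgh/k) = √(2 × 2.81 × 9.8 × 11.9 / 4660) = 0.3750 m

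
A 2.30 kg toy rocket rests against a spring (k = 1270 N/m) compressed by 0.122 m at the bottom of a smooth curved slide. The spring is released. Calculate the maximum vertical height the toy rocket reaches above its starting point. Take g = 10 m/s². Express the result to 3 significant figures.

All spring PE becomes gravitational PE at the highest point: ½kx² = mgh
h = kx²/(2mg) = (1270)(0.122)²/(2 × 2.30 × 10) = 0.4109 m

h = 0.411 m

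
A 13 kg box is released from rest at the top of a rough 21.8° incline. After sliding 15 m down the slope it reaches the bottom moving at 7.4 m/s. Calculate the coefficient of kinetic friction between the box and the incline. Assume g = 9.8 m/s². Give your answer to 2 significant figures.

Energy balance down the incline: mg L sinθ − ½mv² = μ_k (mg cosθ) L
mgL sinθ = 709.68 J; ½mv² = 355.94 J
W_f = 709.68 − 355.94 = 353.7 J
μ_k = W_f/(mg cosθ · L) = 353.7/(118.3 × 15) = 0.1994

μ_k = 0.20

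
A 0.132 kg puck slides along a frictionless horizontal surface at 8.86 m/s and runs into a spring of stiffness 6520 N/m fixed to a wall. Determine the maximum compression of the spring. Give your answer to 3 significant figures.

x = 0.0399 m

At max compression the puck is momentarily at rest: ½mv² = ½kx²
x = v√(m/k) = 8.86 × √(0.132/6520) = 0.03987 m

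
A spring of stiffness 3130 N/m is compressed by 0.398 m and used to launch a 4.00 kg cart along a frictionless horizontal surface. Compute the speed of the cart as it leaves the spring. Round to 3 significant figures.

Conservation of energy: ½kx² = ½mv²
v = x√(k/m) = 0.398 × √(3130/4.00) = 11.13 m/s

v = 11.1 m/s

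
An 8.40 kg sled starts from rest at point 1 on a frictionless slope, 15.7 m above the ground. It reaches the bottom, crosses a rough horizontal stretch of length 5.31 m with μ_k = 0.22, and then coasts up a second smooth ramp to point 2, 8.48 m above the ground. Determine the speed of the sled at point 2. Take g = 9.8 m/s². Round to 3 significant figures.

Energy at 1: mgh₁ = (8.40)(9.8)(15.7) = 1292.4 J
Friction loss: W_f = μ_k mg d = 96.17 J
At 2: ½mv² + mgh₂ = mgh₁ − W_f
½mv² = 1292.4 − 96.17 − 698.07 = 498.18 J
v = √(2 × 498.18/8.40) = 10.89 m/s

v = 10.9 m/s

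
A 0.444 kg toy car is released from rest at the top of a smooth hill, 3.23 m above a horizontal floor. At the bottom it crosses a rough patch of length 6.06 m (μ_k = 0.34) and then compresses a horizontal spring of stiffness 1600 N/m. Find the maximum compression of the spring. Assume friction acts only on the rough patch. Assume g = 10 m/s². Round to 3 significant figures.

Initial energy: E₁ = mgh = (0.444)(10)(3.23) = 14.341 J
Friction removes W_f = μ_k mg d = (0.34)(0.444)(10)(6.06) = 9.148 J
Energy reaching the spring: E = 14.341 − 9.148 = 5.1930 J
At max compression ½kx² = E ⇒ x = √(2E/k) = √(2 × 5.1930/1600) = 0.08057 m

x = 0.0806 m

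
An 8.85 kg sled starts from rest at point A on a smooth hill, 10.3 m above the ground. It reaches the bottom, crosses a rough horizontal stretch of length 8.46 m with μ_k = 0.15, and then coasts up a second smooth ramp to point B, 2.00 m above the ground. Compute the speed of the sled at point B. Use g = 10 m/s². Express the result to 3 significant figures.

v = 11.9 m/s

Energy at A: mgh₁ = (8.85)(10)(10.3) = 911.55 J
Friction loss: W_f = μ_k mg d = 112.3 J
At B: ½mv² + mgh₂ = mgh₁ − W_f
½mv² = 911.55 − 112.3 − 177.00 = 622.24 J
v = √(2 × 622.24/8.85) = 11.86 m/s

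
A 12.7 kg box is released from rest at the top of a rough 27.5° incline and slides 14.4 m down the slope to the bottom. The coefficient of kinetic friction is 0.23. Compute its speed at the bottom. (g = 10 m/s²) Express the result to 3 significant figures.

Work–energy: mg(L sinθ) − μ_k(mg cosθ)L = ½mv²
mgh = mgL sinθ = (12.7)(10)(14.4)sin27.5° = 844.45 J
W_f = μ_k mg cosθ · L = (0.23)(12.7)(10)cos27.5°·14.4 = 373.1 J
½mv² = 844.45 − 373.1 = 471.35 J
v = √(2 × 471.35/12.7) = 8.616 m/s

v = 8.62 m/s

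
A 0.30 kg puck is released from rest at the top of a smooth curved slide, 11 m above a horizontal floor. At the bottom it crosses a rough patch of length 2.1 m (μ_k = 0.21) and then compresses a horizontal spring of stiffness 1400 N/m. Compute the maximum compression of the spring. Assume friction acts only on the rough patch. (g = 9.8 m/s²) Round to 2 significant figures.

x = 0.21 m

Initial energy: E₁ = mgh = (0.30)(9.8)(11) = 32.340 J
Friction removes W_f = μ_k mg d = (0.21)(0.30)(9.8)(2.1) = 1.297 J
Energy reaching the spring: E = 32.340 − 1.297 = 31.043 J
At max compression ½kx² = E ⇒ x = √(2E/k) = √(2 × 31.043/1400) = 0.2106 m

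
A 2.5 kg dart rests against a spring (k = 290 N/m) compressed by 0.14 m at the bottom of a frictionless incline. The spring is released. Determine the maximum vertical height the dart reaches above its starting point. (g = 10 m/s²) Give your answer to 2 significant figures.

At maximum height the dart is at rest, so ½kx² = mgh
h = kx²/(2mg) = (290)(0.14)²/(2 × 2.5 × 10) = 0.1137 m

h = 0.11 m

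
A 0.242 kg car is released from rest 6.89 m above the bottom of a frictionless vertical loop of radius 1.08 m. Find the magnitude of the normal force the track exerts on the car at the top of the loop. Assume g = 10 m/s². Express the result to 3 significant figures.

Energy from release to top (height 2r): mgh = ½mv_top² + mg(2r)
v_top² = 2g(h − 2r) = 2(10)(6.89 − 2.160) = 94.600 m²/s²
At the top, both N and weight point toward the centre: N + mg = mv_top²/r
N = m(v_top²/r − g) = 0.242(94.600/1.08 − 10) = 18.78 N

N = 18.8 N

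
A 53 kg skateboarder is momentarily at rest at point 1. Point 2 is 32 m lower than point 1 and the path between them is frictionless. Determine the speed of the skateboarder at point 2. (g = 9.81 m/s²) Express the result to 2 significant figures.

By conservation of mechanical energy, mgh = ½mv²
The mass cancels from both sides.
v = √(2gh) = √(2 × 9.81 × 32) = √627.84 = 25.06 m/s

v = 25 m/s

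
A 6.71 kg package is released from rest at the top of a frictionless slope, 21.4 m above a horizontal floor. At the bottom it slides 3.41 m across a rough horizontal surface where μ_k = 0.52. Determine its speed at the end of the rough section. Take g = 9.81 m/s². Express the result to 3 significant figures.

v = 19.6 m/s

Energy at the top = energy at the end + work done against friction:
mgh = ½mv² + μ_k m g d
W_f = μ_k mg d = (0.52)(6.71)(9.81)(3.41) = 116.7 J
½mv² = mgh − W_f = 1408.7 − 116.7 = 1291.9 J
v = √(2 × 1291.9/6.71) = 19.62 m/s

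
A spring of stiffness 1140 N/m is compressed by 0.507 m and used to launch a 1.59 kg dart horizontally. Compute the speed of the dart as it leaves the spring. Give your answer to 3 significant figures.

v = 13.6 m/s

Spring PE converts entirely to kinetic energy: ½kx² = ½mv²
v = x√(k/m) = 0.507 × √(1140/1.59) = 13.58 m/s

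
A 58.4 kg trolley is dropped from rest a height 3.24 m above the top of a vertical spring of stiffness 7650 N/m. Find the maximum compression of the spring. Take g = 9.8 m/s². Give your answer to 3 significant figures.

x = 0.775 m

Measuring PE from the top of the relaxed spring, at max compression the trolley has dropped H + x with zero KE, so:
mg(H + x) = ½kx²
½(7650)x² − (58.4)(9.8)x − (58.4)(9.8)(3.24) = 0
3825x² − 572.3x − 1854 = 0
x = [572.3 + √(327550 + 2.8371e+07)]/(2 × 3825) = 0.7751 m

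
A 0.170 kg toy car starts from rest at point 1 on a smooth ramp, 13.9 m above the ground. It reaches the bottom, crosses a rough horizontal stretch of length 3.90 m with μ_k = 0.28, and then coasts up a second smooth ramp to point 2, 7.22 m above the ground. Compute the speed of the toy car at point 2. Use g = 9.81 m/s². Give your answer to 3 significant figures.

v = 10.5 m/s

Energy at 1: mgh₁ = (0.170)(9.81)(13.9) = 23.181 J
Friction loss: W_f = μ_k mg d = 1.821 J
At 2: ½mv² + mgh₂ = mgh₁ − W_f
½mv² = 23.181 − 1.821 − 12.041 = 9.3191 J
v = √(2 × 9.3191/0.170) = 10.47 m/s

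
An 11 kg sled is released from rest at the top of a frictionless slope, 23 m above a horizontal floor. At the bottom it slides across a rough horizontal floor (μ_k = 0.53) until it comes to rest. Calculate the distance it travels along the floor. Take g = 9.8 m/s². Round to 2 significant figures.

Applying the work–energy principle:
At rest all PE has been dissipated by friction: mgh = μ_k m g d
d = h/μ_k = 23/0.53 = 43.40 m

d = 43 m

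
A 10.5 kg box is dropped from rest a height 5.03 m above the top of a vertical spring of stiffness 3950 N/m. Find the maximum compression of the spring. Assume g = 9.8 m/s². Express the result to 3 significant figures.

Measuring PE from the top of the relaxed spring, at max compression the box has dropped H + x with zero KE, so:
mg(H + x) = ½kx²
½(3950)x² − (10.5)(9.8)x − (10.5)(9.8)(5.03) = 0
1975x² − 102.9x − 517.6 = 0
x = [102.9 + √(10588 + 4.0889e+06)]/(2 × 1975) = 0.5386 m

x = 0.539 m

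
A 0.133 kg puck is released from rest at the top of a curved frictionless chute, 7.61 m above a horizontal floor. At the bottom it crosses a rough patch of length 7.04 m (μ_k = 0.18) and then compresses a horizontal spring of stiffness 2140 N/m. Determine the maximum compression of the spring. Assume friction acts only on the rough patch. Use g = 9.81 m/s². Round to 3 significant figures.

Initial energy: E₁ = mgh = (0.133)(9.81)(7.61) = 9.9290 J
Friction removes W_f = μ_k mg d = (0.18)(0.133)(9.81)(7.04) = 1.653 J
Energy reaching the spring: E = 9.9290 − 1.653 = 8.2756 J
At max compression ½kx² = E ⇒ x = √(2E/k) = √(2 × 8.2756/2140) = 0.08794 m

x = 0.0879 m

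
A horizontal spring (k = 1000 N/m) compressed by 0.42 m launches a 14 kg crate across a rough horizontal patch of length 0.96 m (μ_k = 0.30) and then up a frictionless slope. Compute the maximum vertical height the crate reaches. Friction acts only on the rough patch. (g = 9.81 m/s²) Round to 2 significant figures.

Spring energy: E₀ = ½kx² = ½(1000)(0.42)² = 88.200 J
Friction: W_f = μ_k mg d = (0.30)(14)(9.81)(0.96) = 39.55 J
Energy at base of ramp: E = 88.200 − 39.55 = 48.646 J
At max height all remaining energy is PE: mgh = E ⇒ h = E/(mg) = 48.646/(14 × 9.81) = 0.3542 m

h = 0.35 m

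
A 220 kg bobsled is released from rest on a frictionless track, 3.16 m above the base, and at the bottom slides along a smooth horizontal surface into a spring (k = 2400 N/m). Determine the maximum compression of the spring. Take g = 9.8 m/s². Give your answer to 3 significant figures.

x = 2.38 m

At max compression the bobsled is momentarily at rest: mgh = ½kx²
x = √(2mgh/k) = √(2 × 220 × 9.8 × 3.16 / 2400) = 2.383 m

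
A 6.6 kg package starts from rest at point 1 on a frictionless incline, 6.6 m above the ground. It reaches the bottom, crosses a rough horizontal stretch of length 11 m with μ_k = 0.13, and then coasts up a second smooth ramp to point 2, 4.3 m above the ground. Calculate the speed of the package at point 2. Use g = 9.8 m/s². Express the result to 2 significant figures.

v = 4.1 m/s

Energy at 1: mgh₁ = (6.6)(9.8)(6.6) = 426.89 J
Friction loss: W_f = μ_k mg d = 92.49 J
At 2: ½mv² + mgh₂ = mgh₁ − W_f
½mv² = 426.89 − 92.49 − 278.12 = 56.272 J
v = √(2 × 56.272/6.6) = 4.129 m/s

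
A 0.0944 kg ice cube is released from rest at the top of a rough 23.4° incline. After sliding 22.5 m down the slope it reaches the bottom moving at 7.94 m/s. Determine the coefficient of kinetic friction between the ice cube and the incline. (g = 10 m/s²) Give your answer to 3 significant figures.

μ_k = 0.280

Energy balance down the incline: mg L sinθ − ½mv² = μ_k (mg cosθ) L
mgL sinθ = 8.4354 J; ½mv² = 2.9757 J
W_f = 8.4354 − 2.9757 = 5.460 J
μ_k = W_f/(mg cosθ · L) = 5.460/(0.8664 × 22.5) = 0.2801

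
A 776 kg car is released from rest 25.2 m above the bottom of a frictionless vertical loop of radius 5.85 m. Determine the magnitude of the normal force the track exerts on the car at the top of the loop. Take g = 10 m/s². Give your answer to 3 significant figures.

N = 28100 N

Energy from release to top (height 2r): mgh = ½mv_top² + mg(2r)
v_top² = 2g(h − 2r) = 2(10)(25.2 − 11.70) = 270.00 m²/s²
At the top, both N and weight point toward the centre: N + mg = mv_top²/r
N = m(v_top²/r − g) = 776(270.00/5.85 − 10) = 28055 N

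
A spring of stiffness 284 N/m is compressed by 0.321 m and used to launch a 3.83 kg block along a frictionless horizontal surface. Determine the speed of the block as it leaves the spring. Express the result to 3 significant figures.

Spring PE converts entirely to kinetic energy: ½kx² = ½mv²
v = x√(k/m) = 0.321 × √(284/3.83) = 2.764 m/s

v = 2.76 m/s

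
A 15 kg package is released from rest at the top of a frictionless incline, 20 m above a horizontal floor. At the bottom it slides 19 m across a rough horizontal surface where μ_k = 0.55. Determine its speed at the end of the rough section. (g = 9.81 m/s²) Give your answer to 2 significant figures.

Energy at the top = energy at the end + work done against friction:
mgh = ½mv² + μ_k m g d
W_f = μ_k mg d = (0.55)(15)(9.81)(19) = 1538 J
½mv² = mgh − W_f = 2943.0 − 1538 = 1405.3 J
v = √(2 × 1405.3/15) = 13.69 m/s

v = 14 m/s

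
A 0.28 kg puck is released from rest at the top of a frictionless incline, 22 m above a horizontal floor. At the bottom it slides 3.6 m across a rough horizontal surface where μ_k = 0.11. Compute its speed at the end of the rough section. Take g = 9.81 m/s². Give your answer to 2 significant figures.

Applying the work–energy principle:
mgh = ½mv² + μ_k m g d
W_f = μ_k mg d = (0.11)(0.28)(9.81)(3.6) = 1.088 J
½mv² = mgh − W_f = 60.430 − 1.088 = 59.342 J
v = √(2 × 59.342/0.28) = 20.59 m/s

v = 21 m/s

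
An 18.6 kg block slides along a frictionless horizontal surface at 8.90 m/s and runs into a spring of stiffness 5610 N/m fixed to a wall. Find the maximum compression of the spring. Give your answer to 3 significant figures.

All KE is stored as spring PE at maximum compression: ½mv² = ½kx²
x = v√(m/k) = 8.90 × √(18.6/5610) = 0.5125 m

x = 0.512 m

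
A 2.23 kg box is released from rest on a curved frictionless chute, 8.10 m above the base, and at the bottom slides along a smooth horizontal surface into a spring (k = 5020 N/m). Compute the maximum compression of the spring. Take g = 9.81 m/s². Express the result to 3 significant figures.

x = 0.266 m

Energy conservation (no friction) from release to max compression: mgh = ½kx²
x = √(2mgh/k) = √(2 × 2.23 × 9.81 × 8.10 / 5020) = 0.2657 m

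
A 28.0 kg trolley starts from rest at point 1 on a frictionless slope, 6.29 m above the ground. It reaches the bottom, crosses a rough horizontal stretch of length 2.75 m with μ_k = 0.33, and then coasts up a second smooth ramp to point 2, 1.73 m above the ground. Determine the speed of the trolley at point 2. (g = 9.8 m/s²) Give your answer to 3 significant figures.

v = 8.46 m/s

Energy at 1: mgh₁ = (28.0)(9.8)(6.29) = 1726.0 J
Friction loss: W_f = μ_k mg d = 249.0 J
At 2: ½mv² + mgh₂ = mgh₁ − W_f
½mv² = 1726.0 − 249.0 − 474.71 = 1002.2 J
v = √(2 × 1002.2/28.0) = 8.461 m/s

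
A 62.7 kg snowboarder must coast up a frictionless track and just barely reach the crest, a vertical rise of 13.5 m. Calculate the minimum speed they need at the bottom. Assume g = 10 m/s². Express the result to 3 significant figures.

At the top they are momentarily at rest, so all KE converts to PE: ½mv² = mgh
v = √(2gh) = √(2 × 10 × 13.5) = 16.43 m/s

v = 16.4 m/s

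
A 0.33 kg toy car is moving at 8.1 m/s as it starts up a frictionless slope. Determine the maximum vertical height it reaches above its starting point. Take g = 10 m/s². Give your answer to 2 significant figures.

h = 3.3 m

By energy conservation, ½mv² = mgh
h = v²/(2g) = 8.1²/(2 × 10) = 3.280 m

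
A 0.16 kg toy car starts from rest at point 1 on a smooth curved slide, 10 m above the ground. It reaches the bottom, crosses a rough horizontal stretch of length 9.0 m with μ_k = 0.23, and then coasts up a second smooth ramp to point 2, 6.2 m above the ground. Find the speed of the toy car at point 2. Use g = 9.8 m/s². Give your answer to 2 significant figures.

Energy at 1: mgh₁ = (0.16)(9.8)(10) = 15.680 J
Friction loss: W_f = μ_k mg d = 3.246 J
At 2: ½mv² + mgh₂ = mgh₁ − W_f
½mv² = 15.680 − 3.246 − 9.7216 = 2.7126 J
v = √(2 × 2.7126/0.16) = 5.823 m/s

v = 5.8 m/s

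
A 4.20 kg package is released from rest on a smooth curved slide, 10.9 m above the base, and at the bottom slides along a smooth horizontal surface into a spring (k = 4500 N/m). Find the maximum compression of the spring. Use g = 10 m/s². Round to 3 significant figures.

Gravitational PE at the top equals spring PE at max compression: mgh = ½kx²
x = √(2mgh/k) = √(2 × 4.20 × 10 × 10.9 / 4500) = 0.4511 m

x = 0.451 m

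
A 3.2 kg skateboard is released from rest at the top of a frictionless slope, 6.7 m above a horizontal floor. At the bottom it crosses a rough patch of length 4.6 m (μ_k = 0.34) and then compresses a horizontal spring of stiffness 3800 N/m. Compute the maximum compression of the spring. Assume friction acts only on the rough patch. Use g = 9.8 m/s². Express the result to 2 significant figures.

x = 0.29 m

Initial energy: E₁ = mgh = (3.2)(9.8)(6.7) = 210.11 J
Friction removes W_f = μ_k mg d = (0.34)(3.2)(9.8)(4.6) = 49.05 J
Energy reaching the spring: E = 210.11 − 49.05 = 161.06 J
At max compression ½kx² = E ⇒ x = √(2E/k) = √(2 × 161.06/3800) = 0.2912 m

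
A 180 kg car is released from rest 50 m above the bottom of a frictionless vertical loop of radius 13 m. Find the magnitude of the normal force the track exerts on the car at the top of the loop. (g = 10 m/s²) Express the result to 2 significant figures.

Energy from release to top (height 2r): mgh = ½mv_top² + mg(2r)
v_top² = 2g(h − 2r) = 2(10)(50 − 26.00) = 480.00 m²/s²
At the top, both N and weight point toward the centre: N + mg = mv_top²/r
N = m(v_top²/r − g) = 180(480.00/13 − 10) = 4846 N

N = 4800 N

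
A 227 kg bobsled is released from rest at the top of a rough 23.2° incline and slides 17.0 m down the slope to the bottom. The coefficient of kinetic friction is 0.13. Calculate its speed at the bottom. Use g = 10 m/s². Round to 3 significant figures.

v = 9.66 m/s

Energy: mgh = ½mv² + W_f, with h = L sinθ and W_f = μ_k (mg cosθ) L
mgh = mgL sinθ = (227)(10)(17.0)sin23.2° = 15202 J
W_f = μ_k mg cosθ · L = (0.13)(227)(10)cos23.2°·17.0 = 4611 J
½mv² = 15202 − 4611 = 10591 J
v = √(2 × 10591/227) = 9.660 m/s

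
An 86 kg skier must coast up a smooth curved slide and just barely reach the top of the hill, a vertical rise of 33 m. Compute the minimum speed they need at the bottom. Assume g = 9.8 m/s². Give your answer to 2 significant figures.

At the top they are momentarily at rest, so all KE converts to PE: ½mv² = mgh
v = √(2gh) = √(2 × 9.8 × 33) = 25.43 m/s

v = 25 m/s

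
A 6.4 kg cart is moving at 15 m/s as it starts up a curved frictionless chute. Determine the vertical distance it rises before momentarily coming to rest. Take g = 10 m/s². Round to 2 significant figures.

Setting KE at the bottom equal to PE gained: ½mv² = mgh
h = v²/(2g) = 15²/(2 × 10) = 11.25 m

h = 11 m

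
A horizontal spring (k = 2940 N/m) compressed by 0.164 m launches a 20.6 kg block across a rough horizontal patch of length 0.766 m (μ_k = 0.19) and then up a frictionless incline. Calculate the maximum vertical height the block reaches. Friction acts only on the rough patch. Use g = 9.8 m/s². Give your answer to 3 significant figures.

h = 0.0503 m

Spring energy: E₀ = ½kx² = ½(2940)(0.164)² = 39.537 J
Friction: W_f = μ_k mg d = (0.19)(20.6)(9.8)(0.766) = 29.38 J
Energy at base of ramp: E = 39.537 − 29.38 = 10.156 J
At max height all remaining energy is PE: mgh = E ⇒ h = E/(mg) = 10.156/(20.6 × 9.8) = 0.05030 m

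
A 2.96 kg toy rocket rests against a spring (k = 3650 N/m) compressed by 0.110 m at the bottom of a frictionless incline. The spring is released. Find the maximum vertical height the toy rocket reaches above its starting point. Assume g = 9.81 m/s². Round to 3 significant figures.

h = 0.760 m

Energy conservation from release to the highest point: ½kx² = mgh
h = kx²/(2mg) = (3650)(0.110)²/(2 × 2.96 × 9.81) = 0.7605 m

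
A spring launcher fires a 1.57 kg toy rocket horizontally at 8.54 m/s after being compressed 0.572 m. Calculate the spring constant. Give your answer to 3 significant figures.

½kx² = ½mv²
k = mv²/x² = (1.57)(8.54)²/(0.572)² = 350.0 N/m

k = 350 N/m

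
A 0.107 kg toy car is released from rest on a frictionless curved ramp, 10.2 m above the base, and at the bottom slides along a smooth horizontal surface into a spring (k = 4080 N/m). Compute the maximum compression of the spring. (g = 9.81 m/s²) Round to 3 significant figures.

Gravitational PE at the top equals spring PE at max compression: mgh = ½kx²
x = √(2mgh/k) = √(2 × 0.107 × 9.81 × 10.2 / 4080) = 0.07245 m

x = 0.0724 m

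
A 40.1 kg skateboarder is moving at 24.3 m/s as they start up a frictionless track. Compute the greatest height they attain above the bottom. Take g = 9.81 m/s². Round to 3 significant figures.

Setting KE at the bottom equal to PE gained: ½mv² = mgh
h = v²/(2g) = 24.3²/(2 × 9.81) = 30.10 m

h = 30.1 m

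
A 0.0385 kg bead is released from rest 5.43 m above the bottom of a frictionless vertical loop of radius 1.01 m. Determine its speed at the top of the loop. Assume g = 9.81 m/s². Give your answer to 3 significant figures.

v = 8.18 m/s

Energy conservation: mgh = ½mv_top² + mg(2r)
v_top² = 2g(h − 2r) = 2(9.81)(5.43 − 2.020) = 66.90
v_top = 8.179 m/s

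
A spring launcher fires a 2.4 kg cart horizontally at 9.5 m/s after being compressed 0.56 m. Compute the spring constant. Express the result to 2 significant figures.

k = 690 N/m

Spring PE at full compression equals KE at release: ½kx² = ½mv²
k = mv²/x² = (2.4)(9.5)²/(0.56)² = 690.7 N/m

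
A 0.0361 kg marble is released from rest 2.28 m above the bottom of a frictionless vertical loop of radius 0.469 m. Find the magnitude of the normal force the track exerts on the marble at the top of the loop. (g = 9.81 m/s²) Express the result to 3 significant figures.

N = 1.67 N

Energy from release to top (height 2r): mgh = ½mv_top² + mg(2r)
v_top² = 2g(h − 2r) = 2(9.81)(2.28 − 0.9380) = 26.330 m²/s²
At the top, both N and weight point toward the centre: N + mg = mv_top²/r
N = m(v_top²/r − g) = 0.0361(26.330/0.469 − 9.81) = 1.673 N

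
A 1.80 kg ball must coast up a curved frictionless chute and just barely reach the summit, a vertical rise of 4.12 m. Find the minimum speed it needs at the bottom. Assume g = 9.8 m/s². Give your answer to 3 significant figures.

v = 8.99 m/s

At the top it is momentarily at rest, so all KE converts to PE: ½mv² = mgh
v = √(2gh) = √(2 × 9.8 × 4.12) = 8.986 m/s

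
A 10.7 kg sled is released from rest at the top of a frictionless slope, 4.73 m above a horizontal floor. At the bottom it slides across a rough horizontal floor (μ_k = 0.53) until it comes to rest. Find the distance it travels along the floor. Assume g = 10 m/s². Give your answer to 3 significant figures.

d = 8.92 m

Energy bookkeeping (friction removes W_f = μ_k N d):
At rest all PE has been dissipated by friction: mgh = μ_k m g d
d = h/μ_k = 4.73/0.53 = 8.925 m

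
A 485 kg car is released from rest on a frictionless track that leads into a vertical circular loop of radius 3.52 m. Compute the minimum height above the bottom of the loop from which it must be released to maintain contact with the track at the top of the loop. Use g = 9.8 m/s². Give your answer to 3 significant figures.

h = 8.80 m

At the top, for minimum speed gravity alone supplies the centripetal force: mg = mv_top²/r ⇒ v_top² = gr = 34.50 m²/s²
Energy conservation from release height h to the top (height 2r): mgh = ½mv_top² + mg(2r)
h = v_top²/(2g) + 2r = r/2 + 2r = 5r/2 = 8.800 m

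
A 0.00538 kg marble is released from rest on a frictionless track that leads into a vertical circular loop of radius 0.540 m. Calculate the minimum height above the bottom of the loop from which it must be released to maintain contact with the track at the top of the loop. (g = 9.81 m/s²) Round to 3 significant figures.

At the top, for minimum speed gravity alone supplies the centripetal force: mg = mv_top²/r ⇒ v_top² = gr = 5.297 m²/s²
Energy conservation from release height h to the top (height 2r): mgh = ½mv_top² + mg(2r)
h = v_top²/(2g) + 2r = r/2 + 2r = 5r/2 = 1.350 m

h = 1.35 m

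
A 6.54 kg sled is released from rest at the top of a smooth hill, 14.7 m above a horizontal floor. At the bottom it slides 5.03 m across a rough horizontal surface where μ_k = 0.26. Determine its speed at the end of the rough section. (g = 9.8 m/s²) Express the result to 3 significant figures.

Energy at the top = energy at the end + work done against friction:
mgh = ½mv² + μ_k m g d
W_f = μ_k mg d = (0.26)(6.54)(9.8)(5.03) = 83.82 J
½mv² = mgh − W_f = 942.15 − 83.82 = 858.33 J
v = √(2 × 858.33/6.54) = 16.20 m/s

v = 16.2 m/s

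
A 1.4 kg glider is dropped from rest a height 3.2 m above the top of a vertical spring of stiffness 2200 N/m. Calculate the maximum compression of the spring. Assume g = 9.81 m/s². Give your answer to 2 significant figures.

Let x be the compression. The total drop is H + x, and the glider is instantaneously at rest at max compression, so energy conservation gives:
mg(H + x) = ½kx²
½(2200)x² − (1.4)(9.81)x − (1.4)(9.81)(3.2) = 0
1100x² − 13.73x − 43.95 = 0
x = [13.73 + √(188.6 + 193375)]/(2 × 1100) = 0.2062 m

x = 0.21 m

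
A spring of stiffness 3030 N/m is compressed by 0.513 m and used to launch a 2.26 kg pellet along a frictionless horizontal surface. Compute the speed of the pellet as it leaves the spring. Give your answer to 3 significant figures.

v = 18.8 m/s

Spring PE converts entirely to kinetic energy: ½kx² = ½mv²
v = x√(k/m) = 0.513 × √(3030/2.26) = 18.78 m/s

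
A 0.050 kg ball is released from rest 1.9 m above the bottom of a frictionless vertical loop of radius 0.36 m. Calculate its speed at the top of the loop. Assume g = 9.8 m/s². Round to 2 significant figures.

v = 4.8 m/s

Energy conservation: mgh = ½mv_top² + mg(2r)
v_top² = 2g(h − 2r) = 2(9.8)(1.9 − 0.7200) = 23.13
v_top = 4.809 m/s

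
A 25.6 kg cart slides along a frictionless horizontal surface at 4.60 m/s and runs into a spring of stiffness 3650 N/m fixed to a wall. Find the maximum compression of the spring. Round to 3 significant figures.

Conservation of energy between contact and max compression: ½mv² = ½kx²
x = v√(m/k) = 4.60 × √(25.6/3650) = 0.3852 m

x = 0.385 m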